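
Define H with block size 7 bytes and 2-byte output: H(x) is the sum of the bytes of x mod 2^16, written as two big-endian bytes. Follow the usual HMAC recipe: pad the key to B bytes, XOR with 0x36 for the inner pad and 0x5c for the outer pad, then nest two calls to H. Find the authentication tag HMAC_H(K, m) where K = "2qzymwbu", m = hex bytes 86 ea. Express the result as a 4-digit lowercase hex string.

0255

Key "2qzymwbu" = 32 71 7a 79 6d 77 62 75 is 8 bytes > B = 7, so hash it first: H(key) = 03 51, then zero-pad to 7 bytes: K' = 03 51 00 00 00 00 00.
K' ⊕ ipad = 35 67 36 36 36 36 36.  K' ⊕ opad = 5f 0d 5c 5c 5c 5c 5c.
Inner input = (K'⊕ipad) ∥ m = 35 67 36 36 36 36 36 ∥ 86 ea.
Inner hash: sum = 53+103+54+54+54+54+54+134+234 = 794 → 03 1a.
Outer input = (K'⊕opad) ∥ inner = 5f 0d 5c 5c 5c 5c 5c ∥ 03 1a.
Outer hash (tag): sum = 95+13+92+92+92+92+92+3+26 = 597 → 02 55.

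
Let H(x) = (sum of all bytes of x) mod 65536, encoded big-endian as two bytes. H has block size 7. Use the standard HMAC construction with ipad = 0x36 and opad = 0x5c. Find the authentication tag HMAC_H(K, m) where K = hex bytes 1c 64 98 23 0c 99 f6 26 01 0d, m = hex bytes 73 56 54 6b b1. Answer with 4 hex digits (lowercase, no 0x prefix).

Key hex bytes 1c 64 98 23 0c 99 f6 26 01 0d is 10 bytes > B = 7, so hash it first: H(key) = 03 0a, then zero-pad to 7 bytes: K' = 03 0a 00 00 00 00 00.
K' ⊕ ipad = 35 3c 36 36 36 36 36.  K' ⊕ opad = 5f 56 5c 5c 5c 5c 5c.
Inner input = (K'⊕ipad) ∥ m = 35 3c 36 36 36 36 36 ∥ 73 56 54 6b b1.
Inner hash: sum = 53+60+54+54+54+54+54+115+86+84+107+177 = 952 → 03 b8.
Outer input = (K'⊕opad) ∥ inner = 5f 56 5c 5c 5c 5c 5c ∥ 03 b8.
Outer hash (tag): sum = 95+86+92+92+92+92+92+3+184 = 828 → 03 3c.

033c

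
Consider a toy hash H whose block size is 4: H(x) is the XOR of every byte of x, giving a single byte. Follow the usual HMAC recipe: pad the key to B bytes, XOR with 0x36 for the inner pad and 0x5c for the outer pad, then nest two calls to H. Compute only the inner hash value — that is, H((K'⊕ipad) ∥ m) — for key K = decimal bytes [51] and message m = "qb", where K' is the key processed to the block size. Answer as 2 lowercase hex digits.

20

Key decimal bytes [51] = 33 is 1 byte ≤ B = 4; zero-pad to 4 bytes: K' = 33 00 00 00.
K' ⊕ ipad = 05 36 36 36.
Inner input = 05 36 36 36 ∥ 71 62.
Inner hash: XOR 05⊕36⊕36⊕36⊕71⊕62 = 20.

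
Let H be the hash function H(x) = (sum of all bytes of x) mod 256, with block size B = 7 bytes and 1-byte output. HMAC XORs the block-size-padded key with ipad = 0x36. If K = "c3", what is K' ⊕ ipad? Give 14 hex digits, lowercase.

Key "c3" = 63 33 is 2 bytes ≤ B = 7; zero-pad to 7 bytes: K' = 63 33 00 00 00 00 00.
XOR each byte with 0x36: 63⊕36=55, 33⊕36=05, 00⊕36=36, 00⊕36=36, 00⊕36=36, 00⊕36=36, 00⊕36=36.

55053636363636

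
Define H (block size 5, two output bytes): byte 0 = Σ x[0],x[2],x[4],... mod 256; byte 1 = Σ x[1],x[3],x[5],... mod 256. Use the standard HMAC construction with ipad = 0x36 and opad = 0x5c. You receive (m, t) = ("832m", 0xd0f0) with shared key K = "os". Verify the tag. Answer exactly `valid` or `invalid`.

Key "os" = 6f 73 is 2 bytes ≤ B = 5; zero-pad to 5 bytes: K' = 6f 73 00 00 00.
K' ⊕ ipad = 59 45 36 36 36; K' ⊕ opad = 33 2f 5c 5c 5c.
Inner hash: even-index sum = 357 mod 256 = 101; odd-index sum = 229 mod 256 = 229 → 65 e5.
Outer hash (recomputed tag): even-index sum = 464 mod 256 = 208; odd-index sum = 240 mod 256 = 240 → d0 f0.
Recomputed tag = d0f0; claimed = d0f0 → match.

valid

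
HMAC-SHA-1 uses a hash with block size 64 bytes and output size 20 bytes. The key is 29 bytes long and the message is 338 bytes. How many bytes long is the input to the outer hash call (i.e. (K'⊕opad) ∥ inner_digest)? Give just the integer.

84

Key is 29 ≤ 64 bytes, zero-padded: |K'| = 64.
Outer input = (K'⊕opad) ∥ H(inner) → 64 + 20 = 84 bytes.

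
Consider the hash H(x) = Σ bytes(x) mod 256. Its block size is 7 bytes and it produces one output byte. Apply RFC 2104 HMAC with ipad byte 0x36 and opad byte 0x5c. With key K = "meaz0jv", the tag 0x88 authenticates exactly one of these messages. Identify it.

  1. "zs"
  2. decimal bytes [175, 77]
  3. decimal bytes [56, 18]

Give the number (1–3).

Key "meaz0jv" = 6d 65 61 7a 30 6a 76 is exactly B = 7 bytes: K' = 6d 65 61 7a 30 6a 76.
K' ⊕ ipad = 5b 53 57 4c 06 5c 40; K' ⊕ opad = 31 39 3d 26 6c 36 2a.
m1: inner = H(5b 53 57 4c 06 5c 40 7a 73) = e0; tag = H(31 39 3d 26 6c 36 2a e0) = 79
m2: inner = H(5b 53 57 4c 06 5c 40 af 4d) = ef; tag = H(31 39 3d 26 6c 36 2a ef) = 88 ← matches
m3: inner = H(5b 53 57 4c 06 5c 40 38 12) = 3d; tag = H(31 39 3d 26 6c 36 2a 3d) = d6

2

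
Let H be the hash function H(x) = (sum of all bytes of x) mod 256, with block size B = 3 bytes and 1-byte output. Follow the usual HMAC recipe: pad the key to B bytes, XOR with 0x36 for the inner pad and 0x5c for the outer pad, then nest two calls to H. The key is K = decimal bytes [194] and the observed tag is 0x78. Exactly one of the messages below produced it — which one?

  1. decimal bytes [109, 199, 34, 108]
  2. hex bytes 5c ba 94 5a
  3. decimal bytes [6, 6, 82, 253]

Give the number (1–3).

Key decimal bytes [194] = c2 is 1 byte ≤ B = 3; zero-pad to 3 bytes: K' = c2 00 00.
K' ⊕ ipad = f4 36 36; K' ⊕ opad = 9e 5c 5c.
m1: inner = H(f4 36 36 6d c7 22 6c) = 22; tag = H(9e 5c 5c 22) = 78 ← matches
m2: inner = H(f4 36 36 5c ba 94 5a) = 64; tag = H(9e 5c 5c 64) = ba
m3: inner = H(f4 36 36 06 06 52 fd) = bb; tag = H(9e 5c 5c bb) = 11

1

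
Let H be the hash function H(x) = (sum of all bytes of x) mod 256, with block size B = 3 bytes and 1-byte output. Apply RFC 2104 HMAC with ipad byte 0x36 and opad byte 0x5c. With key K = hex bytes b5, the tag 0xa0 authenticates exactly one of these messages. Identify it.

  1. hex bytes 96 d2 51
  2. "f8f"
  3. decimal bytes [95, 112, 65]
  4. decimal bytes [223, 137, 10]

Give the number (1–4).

3

Key hex bytes b5 is 1 byte ≤ B = 3; zero-pad to 3 bytes: K' = b5 00 00.
K' ⊕ ipad = 83 36 36; K' ⊕ opad = e9 5c 5c.
m1: inner = H(83 36 36 96 d2 51) = a8; tag = H(e9 5c 5c a8) = 49
m2: inner = H(83 36 36 66 38 66) = f3; tag = H(e9 5c 5c f3) = 94
m3: inner = H(83 36 36 5f 70 41) = ff; tag = H(e9 5c 5c ff) = a0 ← matches
m4: inner = H(83 36 36 df 89 0a) = 61; tag = H(e9 5c 5c 61) = 02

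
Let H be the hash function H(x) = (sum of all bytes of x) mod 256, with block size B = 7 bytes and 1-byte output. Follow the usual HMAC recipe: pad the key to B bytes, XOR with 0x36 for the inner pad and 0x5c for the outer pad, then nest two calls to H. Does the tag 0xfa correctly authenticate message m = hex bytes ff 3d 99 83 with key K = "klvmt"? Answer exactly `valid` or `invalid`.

Key "klvmt" = 6b 6c 76 6d 74 is 5 bytes ≤ B = 7; zero-pad to 7 bytes: K' = 6b 6c 76 6d 74 00 00.
K' ⊕ ipad = 5d 5a 40 5b 42 36 36; K' ⊕ opad = 37 30 2a 31 28 5c 5c.
Inner hash: sum = 93+90+64+91+66+54+54+255+61+153+131 = 1112; mod 256 = 88 → 58.
Outer hash (recomputed tag): sum = 55+48+42+49+40+92+92+88 = 506; mod 256 = 250 → fa.
Recomputed tag = fa; claimed = fa → match.

valid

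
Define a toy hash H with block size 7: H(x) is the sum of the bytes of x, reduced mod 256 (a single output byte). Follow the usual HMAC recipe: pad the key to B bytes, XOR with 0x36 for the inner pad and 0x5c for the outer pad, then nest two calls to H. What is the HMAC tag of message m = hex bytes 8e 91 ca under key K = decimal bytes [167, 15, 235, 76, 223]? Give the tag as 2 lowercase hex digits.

Key decimal bytes [167, 15, 235, 76, 223] = a7 0f eb 4c df is 5 bytes ≤ B = 7; zero-pad to 7 bytes: K' = a7 0f eb 4c df 00 00.
K' ⊕ ipad = 91 39 dd 7a e9 36 36.  K' ⊕ opad = fb 53 b7 10 83 5c 5c.
Inner input = (K'⊕ipad) ∥ m = 91 39 dd 7a e9 36 36 ∥ 8e 91 ca.
Inner hash: sum = 145+57+221+122+233+54+54+142+145+202 = 1375; mod 256 = 95 → 5f.
Outer input = (K'⊕opad) ∥ inner = fb 53 b7 10 83 5c 5c ∥ 5f.
Outer hash (tag): sum = 251+83+183+16+131+92+92+95 = 943; mod 256 = 175 → af.

af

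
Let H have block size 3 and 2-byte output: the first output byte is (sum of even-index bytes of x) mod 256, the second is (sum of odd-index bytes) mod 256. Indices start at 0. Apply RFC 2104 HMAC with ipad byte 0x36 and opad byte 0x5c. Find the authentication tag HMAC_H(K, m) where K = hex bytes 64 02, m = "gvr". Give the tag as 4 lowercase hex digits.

Key hex bytes 64 02 is 2 bytes ≤ B = 3; zero-pad to 3 bytes: K' = 64 02 00.
K' ⊕ ipad = 52 34 36.  K' ⊕ opad = 38 5e 5c.
Inner input = (K'⊕ipad) ∥ m = 52 34 36 ∥ 67 76 72.
Inner hash: even-index sum = 254 mod 256 = 254; odd-index sum = 269 mod 256 = 13 → fe 0d.
Outer input = (K'⊕opad) ∥ inner = 38 5e 5c ∥ fe 0d.
Outer hash (tag): even-index sum = 161 mod 256 = 161; odd-index sum = 348 mod 256 = 92 → a1 5c.

a15c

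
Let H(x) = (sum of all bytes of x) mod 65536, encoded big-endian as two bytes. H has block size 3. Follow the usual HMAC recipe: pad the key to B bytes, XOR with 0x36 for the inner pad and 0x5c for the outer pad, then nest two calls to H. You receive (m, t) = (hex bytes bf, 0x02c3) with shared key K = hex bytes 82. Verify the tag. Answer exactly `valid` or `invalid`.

invalid

Key hex bytes 82 is 1 byte ≤ B = 3; zero-pad to 3 bytes: K' = 82 00 00.
K' ⊕ ipad = b4 36 36; K' ⊕ opad = de 5c 5c.
Inner hash: sum = 180+54+54+191 = 479 → 01 df.
Outer hash (recomputed tag): sum = 222+92+92+1+223 = 630 → 02 76.
Recomputed tag = 0276; claimed = 02c3 → mismatch.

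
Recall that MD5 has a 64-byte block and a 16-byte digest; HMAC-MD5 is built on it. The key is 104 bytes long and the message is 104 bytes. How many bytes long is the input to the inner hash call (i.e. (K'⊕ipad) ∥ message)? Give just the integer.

168

Key is 104 > 64 bytes, so it is hashed to 16 bytes then zero-padded to 64: |K'| = 64.
Inner input = (K'⊕ipad) ∥ m → 64 + 104 = 168 bytes.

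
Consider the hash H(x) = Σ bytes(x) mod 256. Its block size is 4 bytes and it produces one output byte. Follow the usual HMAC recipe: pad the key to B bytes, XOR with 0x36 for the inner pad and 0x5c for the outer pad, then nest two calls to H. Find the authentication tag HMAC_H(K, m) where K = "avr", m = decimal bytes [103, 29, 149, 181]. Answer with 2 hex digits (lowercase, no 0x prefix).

Key "avr" = 61 76 72 is 3 bytes ≤ B = 4; zero-pad to 4 bytes: K' = 61 76 72 00.
K' ⊕ ipad = 57 40 44 36.  K' ⊕ opad = 3d 2a 2e 5c.
Inner input = (K'⊕ipad) ∥ m = 57 40 44 36 ∥ 67 1d 95 b5.
Inner hash: sum = 87+64+68+54+103+29+149+181 = 735; mod 256 = 223 → df.
Outer input = (K'⊕opad) ∥ inner = 3d 2a 2e 5c ∥ df.
Outer hash (tag): sum = 61+42+46+92+223 = 464; mod 256 = 208 → d0.

d0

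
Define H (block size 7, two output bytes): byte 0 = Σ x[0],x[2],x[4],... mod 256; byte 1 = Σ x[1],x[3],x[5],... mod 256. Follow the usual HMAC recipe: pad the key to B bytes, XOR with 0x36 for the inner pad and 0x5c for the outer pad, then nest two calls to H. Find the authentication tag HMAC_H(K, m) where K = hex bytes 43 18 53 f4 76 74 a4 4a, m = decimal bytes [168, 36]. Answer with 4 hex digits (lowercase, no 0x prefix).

Key hex bytes 43 18 53 f4 76 74 a4 4a is 8 bytes > B = 7, so hash it first: H(key) = b0 ca, then zero-pad to 7 bytes: K' = b0 ca 00 00 00 00 00.
K' ⊕ ipad = 86 fc 36 36 36 36 36.  K' ⊕ opad = ec 96 5c 5c 5c 5c 5c.
Inner input = (K'⊕ipad) ∥ m = 86 fc 36 36 36 36 36 ∥ a8 24.
Inner hash: even-index sum = 332 mod 256 = 76; odd-index sum = 528 mod 256 = 16 → 4c 10.
Outer input = (K'⊕opad) ∥ inner = ec 96 5c 5c 5c 5c 5c ∥ 4c 10.
Outer hash (tag): even-index sum = 528 mod 256 = 16; odd-index sum = 410 mod 256 = 154 → 10 9a.

109a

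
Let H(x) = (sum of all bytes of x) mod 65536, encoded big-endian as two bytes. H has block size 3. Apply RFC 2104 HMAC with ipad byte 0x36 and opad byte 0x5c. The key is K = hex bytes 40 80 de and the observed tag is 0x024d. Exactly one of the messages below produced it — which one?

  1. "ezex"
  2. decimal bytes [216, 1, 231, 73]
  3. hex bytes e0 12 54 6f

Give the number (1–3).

Key hex bytes 40 80 de is exactly B = 3 bytes: K' = 40 80 de.
K' ⊕ ipad = 76 b6 e8; K' ⊕ opad = 1c dc 82.
m1: inner = H(76 b6 e8 65 7a 65 78) = 03 d0; tag = H(1c dc 82 03 d0) = 024d ← matches
m2: inner = H(76 b6 e8 d8 01 e7 49) = 04 1d; tag = H(1c dc 82 04 1d) = 019b
m3: inner = H(76 b6 e8 e0 12 54 6f) = 03 c9; tag = H(1c dc 82 03 c9) = 0246

1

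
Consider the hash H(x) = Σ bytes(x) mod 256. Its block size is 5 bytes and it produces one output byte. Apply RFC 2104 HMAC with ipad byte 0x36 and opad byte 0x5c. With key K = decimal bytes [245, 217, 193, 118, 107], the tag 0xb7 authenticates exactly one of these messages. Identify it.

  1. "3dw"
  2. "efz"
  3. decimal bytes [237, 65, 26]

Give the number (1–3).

2

Key decimal bytes [245, 217, 193, 118, 107] = f5 d9 c1 76 6b is exactly B = 5 bytes: K' = f5 d9 c1 76 6b.
K' ⊕ ipad = c3 ef f7 40 5d; K' ⊕ opad = a9 85 9d 2a 37.
m1: inner = H(c3 ef f7 40 5d 33 64 77) = 54; tag = H(a9 85 9d 2a 37 54) = 80
m2: inner = H(c3 ef f7 40 5d 65 66 7a) = 8b; tag = H(a9 85 9d 2a 37 8b) = b7 ← matches
m3: inner = H(c3 ef f7 40 5d ed 41 1a) = 8e; tag = H(a9 85 9d 2a 37 8e) = ba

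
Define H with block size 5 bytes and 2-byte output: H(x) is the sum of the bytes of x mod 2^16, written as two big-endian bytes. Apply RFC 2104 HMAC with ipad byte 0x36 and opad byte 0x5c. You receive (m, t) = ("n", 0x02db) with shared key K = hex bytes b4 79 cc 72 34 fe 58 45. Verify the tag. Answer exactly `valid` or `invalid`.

invalid

Key hex bytes b4 79 cc 72 34 fe 58 45 is 8 bytes > B = 5, so hash it first: H(key) = 04 3a, then zero-pad to 5 bytes: K' = 04 3a 00 00 00.
K' ⊕ ipad = 32 0c 36 36 36; K' ⊕ opad = 58 66 5c 5c 5c.
Inner hash: sum = 50+12+54+54+54+110 = 334 → 01 4e.
Outer hash (recomputed tag): sum = 88+102+92+92+92+1+78 = 545 → 02 21.
Recomputed tag = 0221; claimed = 02db → mismatch.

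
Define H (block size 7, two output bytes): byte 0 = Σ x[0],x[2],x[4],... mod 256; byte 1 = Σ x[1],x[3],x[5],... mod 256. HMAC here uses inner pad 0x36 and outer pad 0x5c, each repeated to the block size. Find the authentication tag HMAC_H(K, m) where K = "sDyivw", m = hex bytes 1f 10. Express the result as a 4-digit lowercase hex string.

Key "sDyivw" = 73 44 79 69 76 77 is 6 bytes ≤ B = 7; zero-pad to 7 bytes: K' = 73 44 79 69 76 77 00.
K' ⊕ ipad = 45 72 4f 5f 40 41 36.  K' ⊕ opad = 2f 18 25 35 2a 2b 5c.
Inner input = (K'⊕ipad) ∥ m = 45 72 4f 5f 40 41 36 ∥ 1f 10.
Inner hash: even-index sum = 282 mod 256 = 26; odd-index sum = 305 mod 256 = 49 → 1a 31.
Outer input = (K'⊕opad) ∥ inner = 2f 18 25 35 2a 2b 5c ∥ 1a 31.
Outer hash (tag): even-index sum = 267 mod 256 = 11; odd-index sum = 146 mod 256 = 146 → 0b 92.

0b92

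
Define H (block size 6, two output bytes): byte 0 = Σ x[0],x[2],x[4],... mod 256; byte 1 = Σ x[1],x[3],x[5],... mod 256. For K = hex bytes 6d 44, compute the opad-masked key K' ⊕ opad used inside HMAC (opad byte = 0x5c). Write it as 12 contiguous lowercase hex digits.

Key hex bytes 6d 44 is 2 bytes ≤ B = 6; zero-pad to 6 bytes: K' = 6d 44 00 00 00 00.
XOR each byte with 0x5c: 6d⊕5c=31, 44⊕5c=18, 00⊕5c=5c, 00⊕5c=5c, 00⊕5c=5c, 00⊕5c=5c.

31185c5c5c5c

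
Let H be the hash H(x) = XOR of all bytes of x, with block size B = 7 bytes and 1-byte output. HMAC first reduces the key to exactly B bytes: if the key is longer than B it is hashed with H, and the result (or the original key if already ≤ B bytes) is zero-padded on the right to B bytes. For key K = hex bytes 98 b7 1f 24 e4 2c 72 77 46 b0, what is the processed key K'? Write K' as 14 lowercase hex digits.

|K| = 10 > B = 7, so first hash the key.
H(K): XOR 98⊕b7⊕1f⊕24⊕e4⊕2c⊕72⊕77⊕46⊕b0 = 2f.
Zero-pad H(K) = 2f to 7 bytes: K' = 2f 00 00 00 00 00 00.

2f000000000000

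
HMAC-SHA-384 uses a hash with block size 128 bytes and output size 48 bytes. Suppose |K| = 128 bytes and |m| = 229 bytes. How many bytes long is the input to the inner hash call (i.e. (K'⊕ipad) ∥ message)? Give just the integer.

357

Key is 128 ≤ 128 bytes, zero-padded: |K'| = 128.
Inner input = (K'⊕ipad) ∥ m → 128 + 229 = 357 bytes.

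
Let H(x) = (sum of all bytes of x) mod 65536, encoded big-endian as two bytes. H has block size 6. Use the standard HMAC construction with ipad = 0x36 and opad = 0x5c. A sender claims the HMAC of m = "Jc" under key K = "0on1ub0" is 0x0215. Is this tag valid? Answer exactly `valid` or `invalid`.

valid

Key "0on1ub0" = 30 6f 6e 31 75 62 30 is 7 bytes > B = 6, so hash it first: H(key) = 02 45, then zero-pad to 6 bytes: K' = 02 45 00 00 00 00.
K' ⊕ ipad = 34 73 36 36 36 36; K' ⊕ opad = 5e 19 5c 5c 5c 5c.
Inner hash: sum = 52+115+54+54+54+54+74+99 = 556 → 02 2c.
Outer hash (recomputed tag): sum = 94+25+92+92+92+92+2+44 = 533 → 02 15.
Recomputed tag = 0215; claimed = 0215 → match.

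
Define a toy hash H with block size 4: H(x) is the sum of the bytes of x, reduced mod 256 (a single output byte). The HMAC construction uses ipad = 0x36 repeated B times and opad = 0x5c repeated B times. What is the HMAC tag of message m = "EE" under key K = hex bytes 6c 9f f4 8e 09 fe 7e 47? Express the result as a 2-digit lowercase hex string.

Key hex bytes 6c 9f f4 8e 09 fe 7e 47 is 8 bytes > B = 4, so hash it first: H(key) = 59, then zero-pad to 4 bytes: K' = 59 00 00 00.
K' ⊕ ipad = 6f 36 36 36.  K' ⊕ opad = 05 5c 5c 5c.
Inner input = (K'⊕ipad) ∥ m = 6f 36 36 36 ∥ 45 45.
Inner hash: sum = 111+54+54+54+69+69 = 411; mod 256 = 155 → 9b.
Outer input = (K'⊕opad) ∥ inner = 05 5c 5c 5c ∥ 9b.
Outer hash (tag): sum = 5+92+92+92+155 = 436; mod 256 = 180 → b4.

b4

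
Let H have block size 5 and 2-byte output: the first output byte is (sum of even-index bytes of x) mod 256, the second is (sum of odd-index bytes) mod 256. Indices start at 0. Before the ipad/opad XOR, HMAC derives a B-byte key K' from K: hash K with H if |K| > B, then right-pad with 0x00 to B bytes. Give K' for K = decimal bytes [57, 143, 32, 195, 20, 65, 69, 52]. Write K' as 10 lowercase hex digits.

b2c7000000

|K| = 8 > B = 5, so first hash the key.
H(K): even-index sum = 178 mod 256 = 178; odd-index sum = 455 mod 256 = 199 → b2 c7.
Zero-pad H(K) = b2 c7 to 5 bytes: K' = b2 c7 00 00 00.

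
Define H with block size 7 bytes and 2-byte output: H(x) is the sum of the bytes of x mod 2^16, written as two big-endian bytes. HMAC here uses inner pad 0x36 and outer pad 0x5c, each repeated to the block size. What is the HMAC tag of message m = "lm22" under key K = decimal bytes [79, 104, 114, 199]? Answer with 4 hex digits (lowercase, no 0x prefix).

Key decimal bytes [79, 104, 114, 199] = 4f 68 72 c7 is 4 bytes ≤ B = 7; zero-pad to 7 bytes: K' = 4f 68 72 c7 00 00 00.
K' ⊕ ipad = 79 5e 44 f1 36 36 36.  K' ⊕ opad = 13 34 2e 9b 5c 5c 5c.
Inner input = (K'⊕ipad) ∥ m = 79 5e 44 f1 36 36 36 ∥ 6c 6d 32 32.
Inner hash: sum = 121+94+68+241+54+54+54+108+109+50+50 = 1003 → 03 eb.
Outer input = (K'⊕opad) ∥ inner = 13 34 2e 9b 5c 5c 5c ∥ 03 eb.
Outer hash (tag): sum = 19+52+46+155+92+92+92+3+235 = 786 → 03 12.

0312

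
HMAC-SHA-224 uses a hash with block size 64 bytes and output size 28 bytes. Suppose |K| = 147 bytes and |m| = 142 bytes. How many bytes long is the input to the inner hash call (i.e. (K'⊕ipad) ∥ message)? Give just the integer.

206

Key is 147 > 64 bytes, so it is hashed to 28 bytes then zero-padded to 64: |K'| = 64.
Inner input = (K'⊕ipad) ∥ m → 64 + 142 = 206 bytes.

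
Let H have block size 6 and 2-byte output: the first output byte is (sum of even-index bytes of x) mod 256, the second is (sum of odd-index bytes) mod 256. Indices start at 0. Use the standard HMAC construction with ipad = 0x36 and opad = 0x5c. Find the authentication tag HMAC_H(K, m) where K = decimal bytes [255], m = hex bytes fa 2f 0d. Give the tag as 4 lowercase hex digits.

Key decimal bytes [255] = ff is 1 byte ≤ B = 6; zero-pad to 6 bytes: K' = ff 00 00 00 00 00.
K' ⊕ ipad = c9 36 36 36 36 36.  K' ⊕ opad = a3 5c 5c 5c 5c 5c.
Inner input = (K'⊕ipad) ∥ m = c9 36 36 36 36 36 ∥ fa 2f 0d.
Inner hash: even-index sum = 572 mod 256 = 60; odd-index sum = 209 mod 256 = 209 → 3c d1.
Outer input = (K'⊕opad) ∥ inner = a3 5c 5c 5c 5c 5c ∥ 3c d1.
Outer hash (tag): even-index sum = 407 mod 256 = 151; odd-index sum = 485 mod 256 = 229 → 97 e5.

97e5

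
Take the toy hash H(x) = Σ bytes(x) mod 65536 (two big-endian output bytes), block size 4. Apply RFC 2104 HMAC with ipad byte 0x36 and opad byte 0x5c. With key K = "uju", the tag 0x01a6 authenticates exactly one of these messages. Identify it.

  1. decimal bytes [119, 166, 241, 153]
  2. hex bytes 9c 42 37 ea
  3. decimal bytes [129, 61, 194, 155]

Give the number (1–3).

Key "uju" = 75 6a 75 is 3 bytes ≤ B = 4; zero-pad to 4 bytes: K' = 75 6a 75 00.
K' ⊕ ipad = 43 5c 43 36; K' ⊕ opad = 29 36 29 5c.
m1: inner = H(43 5c 43 36 77 a6 f1 99) = 03 bf; tag = H(29 36 29 5c 03 bf) = 01a6 ← matches
m2: inner = H(43 5c 43 36 9c 42 37 ea) = 03 17; tag = H(29 36 29 5c 03 17) = 00fe
m3: inner = H(43 5c 43 36 81 3d c2 9b) = 03 33; tag = H(29 36 29 5c 03 33) = 011a

1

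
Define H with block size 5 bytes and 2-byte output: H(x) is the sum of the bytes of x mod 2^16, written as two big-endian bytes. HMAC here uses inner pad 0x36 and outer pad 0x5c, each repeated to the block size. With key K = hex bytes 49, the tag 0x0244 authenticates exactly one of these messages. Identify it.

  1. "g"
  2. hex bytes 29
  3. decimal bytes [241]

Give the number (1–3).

1

Key hex bytes 49 is 1 byte ≤ B = 5; zero-pad to 5 bytes: K' = 49 00 00 00 00.
K' ⊕ ipad = 7f 36 36 36 36; K' ⊕ opad = 15 5c 5c 5c 5c.
m1: inner = H(7f 36 36 36 36 67) = 01 be; tag = H(15 5c 5c 5c 5c 01 be) = 0244 ← matches
m2: inner = H(7f 36 36 36 36 29) = 01 80; tag = H(15 5c 5c 5c 5c 01 80) = 0206
m3: inner = H(7f 36 36 36 36 f1) = 02 48; tag = H(15 5c 5c 5c 5c 02 48) = 01cf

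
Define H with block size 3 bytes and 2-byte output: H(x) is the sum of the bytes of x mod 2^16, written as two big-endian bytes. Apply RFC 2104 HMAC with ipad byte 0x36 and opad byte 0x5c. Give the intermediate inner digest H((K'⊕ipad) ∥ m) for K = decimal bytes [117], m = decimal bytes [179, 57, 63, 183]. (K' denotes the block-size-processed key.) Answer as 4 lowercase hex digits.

0291

Key decimal bytes [117] = 75 is 1 byte ≤ B = 3; zero-pad to 3 bytes: K' = 75 00 00.
K' ⊕ ipad = 43 36 36.
Inner input = 43 36 36 ∥ b3 39 3f b7.
Inner hash: sum = 67+54+54+179+57+63+183 = 657 → 02 91.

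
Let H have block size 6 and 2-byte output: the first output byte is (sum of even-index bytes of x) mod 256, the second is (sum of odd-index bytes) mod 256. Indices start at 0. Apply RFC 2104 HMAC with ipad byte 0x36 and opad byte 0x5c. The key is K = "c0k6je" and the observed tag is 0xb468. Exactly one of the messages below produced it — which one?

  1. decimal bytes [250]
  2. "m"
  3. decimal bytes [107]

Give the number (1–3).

1

Key "c0k6je" = 63 30 6b 36 6a 65 is exactly B = 6 bytes: K' = 63 30 6b 36 6a 65.
K' ⊕ ipad = 55 06 5d 00 5c 53; K' ⊕ opad = 3f 6c 37 6a 36 39.
m1: inner = H(55 06 5d 00 5c 53 fa) = 08 59; tag = H(3f 6c 37 6a 36 39 08 59) = b468 ← matches
m2: inner = H(55 06 5d 00 5c 53 6d) = 7b 59; tag = H(3f 6c 37 6a 36 39 7b 59) = 2768
m3: inner = H(55 06 5d 00 5c 53 6b) = 79 59; tag = H(3f 6c 37 6a 36 39 79 59) = 2568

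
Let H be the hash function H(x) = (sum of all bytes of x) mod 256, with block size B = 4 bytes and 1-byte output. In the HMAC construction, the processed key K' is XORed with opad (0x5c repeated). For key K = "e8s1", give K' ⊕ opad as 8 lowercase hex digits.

39642f6d

Key "e8s1" = 65 38 73 31 is exactly B = 4 bytes: K' = 65 38 73 31.
XOR each byte with 0x5c: 65⊕5c=39, 38⊕5c=64, 73⊕5c=2f, 31⊕5c=6d.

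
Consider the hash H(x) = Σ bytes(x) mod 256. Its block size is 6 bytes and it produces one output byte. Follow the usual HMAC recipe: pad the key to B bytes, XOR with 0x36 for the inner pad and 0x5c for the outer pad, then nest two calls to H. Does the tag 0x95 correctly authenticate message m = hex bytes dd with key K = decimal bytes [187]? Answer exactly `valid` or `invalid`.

invalid

Key decimal bytes [187] = bb is 1 byte ≤ B = 6; zero-pad to 6 bytes: K' = bb 00 00 00 00 00.
K' ⊕ ipad = 8d 36 36 36 36 36; K' ⊕ opad = e7 5c 5c 5c 5c 5c.
Inner hash: sum = 141+54+54+54+54+54+221 = 632; mod 256 = 120 → 78.
Outer hash (recomputed tag): sum = 231+92+92+92+92+92+120 = 811; mod 256 = 43 → 2b.
Recomputed tag = 2b; claimed = 95 → mismatch.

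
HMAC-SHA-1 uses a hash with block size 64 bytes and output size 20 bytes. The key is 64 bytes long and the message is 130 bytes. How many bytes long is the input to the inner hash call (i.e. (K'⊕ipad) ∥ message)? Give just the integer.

194

Key is 64 ≤ 64 bytes, zero-padded: |K'| = 64.
Inner input = (K'⊕ipad) ∥ m → 64 + 130 = 194 bytes.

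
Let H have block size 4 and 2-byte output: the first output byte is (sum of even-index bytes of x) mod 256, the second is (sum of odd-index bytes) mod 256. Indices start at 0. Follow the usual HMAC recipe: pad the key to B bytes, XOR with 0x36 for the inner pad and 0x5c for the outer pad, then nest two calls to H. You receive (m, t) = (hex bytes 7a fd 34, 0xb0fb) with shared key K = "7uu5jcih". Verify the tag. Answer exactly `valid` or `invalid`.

invalid

Key "7uu5jcih" = 37 75 75 35 6a 63 69 68 is 8 bytes > B = 4, so hash it first: H(key) = 7f 75, then zero-pad to 4 bytes: K' = 7f 75 00 00.
K' ⊕ ipad = 49 43 36 36; K' ⊕ opad = 23 29 5c 5c.
Inner hash: even-index sum = 301 mod 256 = 45; odd-index sum = 374 mod 256 = 118 → 2d 76.
Outer hash (recomputed tag): even-index sum = 172 mod 256 = 172; odd-index sum = 251 mod 256 = 251 → ac fb.
Recomputed tag = acfb; claimed = b0fb → mismatch.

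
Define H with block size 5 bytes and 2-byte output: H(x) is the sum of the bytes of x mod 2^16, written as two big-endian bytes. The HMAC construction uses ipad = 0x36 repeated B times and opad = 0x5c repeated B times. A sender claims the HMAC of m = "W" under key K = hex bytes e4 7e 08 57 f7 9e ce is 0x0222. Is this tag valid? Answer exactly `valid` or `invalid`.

Key hex bytes e4 7e 08 57 f7 9e ce is 7 bytes > B = 5, so hash it first: H(key) = 04 24, then zero-pad to 5 bytes: K' = 04 24 00 00 00.
K' ⊕ ipad = 32 12 36 36 36; K' ⊕ opad = 58 78 5c 5c 5c.
Inner hash: sum = 50+18+54+54+54+87 = 317 → 01 3d.
Outer hash (recomputed tag): sum = 88+120+92+92+92+1+61 = 546 → 02 22.
Recomputed tag = 0222; claimed = 0222 → match.

valid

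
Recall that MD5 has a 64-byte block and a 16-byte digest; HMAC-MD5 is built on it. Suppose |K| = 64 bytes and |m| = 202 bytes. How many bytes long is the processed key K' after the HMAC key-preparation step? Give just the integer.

Key is 64 ≤ 64 bytes, zero-padded: |K'| = 64.

64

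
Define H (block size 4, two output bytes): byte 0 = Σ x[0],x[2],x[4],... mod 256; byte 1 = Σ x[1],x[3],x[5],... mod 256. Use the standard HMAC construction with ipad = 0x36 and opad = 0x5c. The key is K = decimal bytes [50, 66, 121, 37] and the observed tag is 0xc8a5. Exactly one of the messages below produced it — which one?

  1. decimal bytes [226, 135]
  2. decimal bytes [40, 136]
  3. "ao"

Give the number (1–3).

1

Key decimal bytes [50, 66, 121, 37] = 32 42 79 25 is exactly B = 4 bytes: K' = 32 42 79 25.
K' ⊕ ipad = 04 74 4f 13; K' ⊕ opad = 6e 1e 25 79.
m1: inner = H(04 74 4f 13 e2 87) = 35 0e; tag = H(6e 1e 25 79 35 0e) = c8a5 ← matches
m2: inner = H(04 74 4f 13 28 88) = 7b 0f; tag = H(6e 1e 25 79 7b 0f) = 0ea6
m3: inner = H(04 74 4f 13 61 6f) = b4 f6; tag = H(6e 1e 25 79 b4 f6) = 478d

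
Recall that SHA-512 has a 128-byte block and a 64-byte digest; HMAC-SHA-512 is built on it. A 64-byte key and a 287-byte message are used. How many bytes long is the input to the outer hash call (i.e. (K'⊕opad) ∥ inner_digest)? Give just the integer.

Key is 64 ≤ 128 bytes, zero-padded: |K'| = 128.
Outer input = (K'⊕opad) ∥ H(inner) → 128 + 64 = 192 bytes.

192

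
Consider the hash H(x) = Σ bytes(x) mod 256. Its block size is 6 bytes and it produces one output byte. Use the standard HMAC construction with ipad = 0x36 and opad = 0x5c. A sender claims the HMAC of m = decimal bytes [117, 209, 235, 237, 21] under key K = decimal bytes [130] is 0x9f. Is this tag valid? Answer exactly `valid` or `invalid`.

valid

Key decimal bytes [130] = 82 is 1 byte ≤ B = 6; zero-pad to 6 bytes: K' = 82 00 00 00 00 00.
K' ⊕ ipad = b4 36 36 36 36 36; K' ⊕ opad = de 5c 5c 5c 5c 5c.
Inner hash: sum = 180+54+54+54+54+54+117+209+235+237+21 = 1269; mod 256 = 245 → f5.
Outer hash (recomputed tag): sum = 222+92+92+92+92+92+245 = 927; mod 256 = 159 → 9f.
Recomputed tag = 9f; claimed = 9f → match.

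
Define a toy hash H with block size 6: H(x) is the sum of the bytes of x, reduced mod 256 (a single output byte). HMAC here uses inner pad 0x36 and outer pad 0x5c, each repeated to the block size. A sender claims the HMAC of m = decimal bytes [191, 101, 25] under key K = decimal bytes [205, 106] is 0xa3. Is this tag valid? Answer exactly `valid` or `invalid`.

Key decimal bytes [205, 106] = cd 6a is 2 bytes ≤ B = 6; zero-pad to 6 bytes: K' = cd 6a 00 00 00 00.
K' ⊕ ipad = fb 5c 36 36 36 36; K' ⊕ opad = 91 36 5c 5c 5c 5c.
Inner hash: sum = 251+92+54+54+54+54+191+101+25 = 876; mod 256 = 108 → 6c.
Outer hash (recomputed tag): sum = 145+54+92+92+92+92+108 = 675; mod 256 = 163 → a3.
Recomputed tag = a3; claimed = a3 → match.

valid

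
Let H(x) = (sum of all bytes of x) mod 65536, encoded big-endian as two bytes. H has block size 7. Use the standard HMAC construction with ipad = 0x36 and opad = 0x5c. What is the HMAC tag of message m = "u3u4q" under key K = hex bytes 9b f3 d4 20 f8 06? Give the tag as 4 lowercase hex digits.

Key hex bytes 9b f3 d4 20 f8 06 is 6 bytes ≤ B = 7; zero-pad to 7 bytes: K' = 9b f3 d4 20 f8 06 00.
K' ⊕ ipad = ad c5 e2 16 ce 30 36.  K' ⊕ opad = c7 af 88 7c a4 5a 5c.
Inner input = (K'⊕ipad) ∥ m = ad c5 e2 16 ce 30 36 ∥ 75 33 75 34 71.
Inner hash: sum = 173+197+226+22+206+48+54+117+51+117+52+113 = 1376 → 05 60.
Outer input = (K'⊕opad) ∥ inner = c7 af 88 7c a4 5a 5c ∥ 05 60.
Outer hash (tag): sum = 199+175+136+124+164+90+92+5+96 = 1081 → 04 39.

0439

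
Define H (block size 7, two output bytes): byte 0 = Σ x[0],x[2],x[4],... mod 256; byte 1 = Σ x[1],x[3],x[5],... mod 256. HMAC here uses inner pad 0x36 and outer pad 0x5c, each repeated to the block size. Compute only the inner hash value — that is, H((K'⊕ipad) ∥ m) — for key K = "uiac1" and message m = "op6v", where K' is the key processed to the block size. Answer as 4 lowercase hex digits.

bd8f

Key "uiac1" = 75 69 61 63 31 is 5 bytes ≤ B = 7; zero-pad to 7 bytes: K' = 75 69 61 63 31 00 00.
K' ⊕ ipad = 43 5f 57 55 07 36 36.
Inner input = 43 5f 57 55 07 36 36 ∥ 6f 70 36 76.
Inner hash: even-index sum = 445 mod 256 = 189; odd-index sum = 399 mod 256 = 143 → bd 8f.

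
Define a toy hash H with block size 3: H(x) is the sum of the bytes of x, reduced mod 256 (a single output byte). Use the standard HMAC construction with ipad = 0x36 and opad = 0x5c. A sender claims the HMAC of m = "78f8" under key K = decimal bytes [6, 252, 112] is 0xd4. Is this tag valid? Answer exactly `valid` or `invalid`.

Key decimal bytes [6, 252, 112] = 06 fc 70 is exactly B = 3 bytes: K' = 06 fc 70.
K' ⊕ ipad = 30 ca 46; K' ⊕ opad = 5a a0 2c.
Inner hash: sum = 48+202+70+55+56+102+56 = 589; mod 256 = 77 → 4d.
Outer hash (recomputed tag): sum = 90+160+44+77 = 371; mod 256 = 115 → 73.
Recomputed tag = 73; claimed = d4 → mismatch.

invalid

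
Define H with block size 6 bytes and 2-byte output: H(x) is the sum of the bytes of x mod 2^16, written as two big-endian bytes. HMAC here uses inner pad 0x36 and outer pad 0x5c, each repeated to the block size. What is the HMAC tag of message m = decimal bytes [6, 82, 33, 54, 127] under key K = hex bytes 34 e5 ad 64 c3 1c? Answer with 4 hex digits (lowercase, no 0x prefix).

Key hex bytes 34 e5 ad 64 c3 1c is exactly B = 6 bytes: K' = 34 e5 ad 64 c3 1c.
K' ⊕ ipad = 02 d3 9b 52 f5 2a.  K' ⊕ opad = 68 b9 f1 38 9f 40.
Inner input = (K'⊕ipad) ∥ m = 02 d3 9b 52 f5 2a ∥ 06 52 21 36 7f.
Inner hash: sum = 2+211+155+82+245+42+6+82+33+54+127 = 1039 → 04 0f.
Outer input = (K'⊕opad) ∥ inner = 68 b9 f1 38 9f 40 ∥ 04 0f.
Outer hash (tag): sum = 104+185+241+56+159+64+4+15 = 828 → 03 3c.

033c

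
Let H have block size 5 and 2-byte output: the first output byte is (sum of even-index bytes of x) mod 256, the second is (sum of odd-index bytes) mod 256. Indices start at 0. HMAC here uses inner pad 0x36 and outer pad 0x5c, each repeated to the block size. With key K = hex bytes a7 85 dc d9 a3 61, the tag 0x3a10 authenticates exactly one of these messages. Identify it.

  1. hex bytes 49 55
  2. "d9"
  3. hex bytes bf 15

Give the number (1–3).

Key hex bytes a7 85 dc d9 a3 61 is 6 bytes > B = 5, so hash it first: H(key) = 26 bf, then zero-pad to 5 bytes: K' = 26 bf 00 00 00.
K' ⊕ ipad = 10 89 36 36 36; K' ⊕ opad = 7a e3 5c 5c 5c.
m1: inner = H(10 89 36 36 36 49 55) = d1 08; tag = H(7a e3 5c 5c 5c d1 08) = 3a10 ← matches
m2: inner = H(10 89 36 36 36 64 39) = b5 23; tag = H(7a e3 5c 5c 5c b5 23) = 55f4
m3: inner = H(10 89 36 36 36 bf 15) = 91 7e; tag = H(7a e3 5c 5c 5c 91 7e) = b0d0

1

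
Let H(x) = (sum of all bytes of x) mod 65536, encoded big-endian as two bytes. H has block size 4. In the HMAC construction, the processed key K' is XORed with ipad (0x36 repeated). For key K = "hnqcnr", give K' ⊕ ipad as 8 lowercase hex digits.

Key "hnqcnr" = 68 6e 71 63 6e 72 is 6 bytes > B = 4, so hash it first: H(key) = 02 8a, then zero-pad to 4 bytes: K' = 02 8a 00 00.
XOR each byte with 0x36: 02⊕36=34, 8a⊕36=bc, 00⊕36=36, 00⊕36=36.

34bc3636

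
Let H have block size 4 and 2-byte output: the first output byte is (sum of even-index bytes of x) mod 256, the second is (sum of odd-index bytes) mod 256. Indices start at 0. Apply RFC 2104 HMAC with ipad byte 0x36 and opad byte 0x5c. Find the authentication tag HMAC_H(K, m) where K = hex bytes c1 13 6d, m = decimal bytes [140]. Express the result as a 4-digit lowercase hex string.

ac06

Key hex bytes c1 13 6d is 3 bytes ≤ B = 4; zero-pad to 4 bytes: K' = c1 13 6d 00.
K' ⊕ ipad = f7 25 5b 36.  K' ⊕ opad = 9d 4f 31 5c.
Inner input = (K'⊕ipad) ∥ m = f7 25 5b 36 ∥ 8c.
Inner hash: even-index sum = 478 mod 256 = 222; odd-index sum = 91 mod 256 = 91 → de 5b.
Outer input = (K'⊕opad) ∥ inner = 9d 4f 31 5c ∥ de 5b.
Outer hash (tag): even-index sum = 428 mod 256 = 172; odd-index sum = 262 mod 256 = 6 → ac 06.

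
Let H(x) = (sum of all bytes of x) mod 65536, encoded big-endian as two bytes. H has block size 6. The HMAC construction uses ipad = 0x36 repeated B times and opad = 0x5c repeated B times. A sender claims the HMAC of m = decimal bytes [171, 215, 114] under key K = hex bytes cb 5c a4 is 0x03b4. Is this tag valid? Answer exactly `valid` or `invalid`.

Key hex bytes cb 5c a4 is 3 bytes ≤ B = 6; zero-pad to 6 bytes: K' = cb 5c a4 00 00 00.
K' ⊕ ipad = fd 6a 92 36 36 36; K' ⊕ opad = 97 00 f8 5c 5c 5c.
Inner hash: sum = 253+106+146+54+54+54+171+215+114 = 1167 → 04 8f.
Outer hash (recomputed tag): sum = 151+0+248+92+92+92+4+143 = 822 → 03 36.
Recomputed tag = 0336; claimed = 03b4 → mismatch.

invalid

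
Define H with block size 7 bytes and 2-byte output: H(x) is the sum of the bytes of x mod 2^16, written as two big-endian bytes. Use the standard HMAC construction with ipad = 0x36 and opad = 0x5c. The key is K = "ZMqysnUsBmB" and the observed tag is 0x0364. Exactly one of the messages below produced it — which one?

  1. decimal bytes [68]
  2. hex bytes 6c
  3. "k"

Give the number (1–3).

Key "ZMqysnUsBmB" = 5a 4d 71 79 73 6e 55 73 42 6d 42 is 11 bytes > B = 7, so hash it first: H(key) = 04 2b, then zero-pad to 7 bytes: K' = 04 2b 00 00 00 00 00.
K' ⊕ ipad = 32 1d 36 36 36 36 36; K' ⊕ opad = 58 77 5c 5c 5c 5c 5c.
m1: inner = H(32 1d 36 36 36 36 36 44) = 01 a1; tag = H(58 77 5c 5c 5c 5c 5c 01 a1) = 033d
m2: inner = H(32 1d 36 36 36 36 36 6c) = 01 c9; tag = H(58 77 5c 5c 5c 5c 5c 01 c9) = 0365
m3: inner = H(32 1d 36 36 36 36 36 6b) = 01 c8; tag = H(58 77 5c 5c 5c 5c 5c 01 c8) = 0364 ← matches

3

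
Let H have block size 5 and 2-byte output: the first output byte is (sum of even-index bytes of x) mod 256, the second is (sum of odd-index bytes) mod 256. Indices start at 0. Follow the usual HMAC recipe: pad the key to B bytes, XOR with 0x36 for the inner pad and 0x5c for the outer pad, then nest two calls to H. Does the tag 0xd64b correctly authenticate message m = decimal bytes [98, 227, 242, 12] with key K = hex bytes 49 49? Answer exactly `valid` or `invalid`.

Key hex bytes 49 49 is 2 bytes ≤ B = 5; zero-pad to 5 bytes: K' = 49 49 00 00 00.
K' ⊕ ipad = 7f 7f 36 36 36; K' ⊕ opad = 15 15 5c 5c 5c.
Inner hash: even-index sum = 474 mod 256 = 218; odd-index sum = 521 mod 256 = 9 → da 09.
Outer hash (recomputed tag): even-index sum = 214 mod 256 = 214; odd-index sum = 331 mod 256 = 75 → d6 4b.
Recomputed tag = d64b; claimed = d64b → match.

valid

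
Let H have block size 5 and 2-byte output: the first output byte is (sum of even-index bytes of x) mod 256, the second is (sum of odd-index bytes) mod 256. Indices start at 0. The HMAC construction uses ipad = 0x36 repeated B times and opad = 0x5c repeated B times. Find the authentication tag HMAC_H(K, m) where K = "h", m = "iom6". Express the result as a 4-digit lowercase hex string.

Key "h" = 68 is 1 byte ≤ B = 5; zero-pad to 5 bytes: K' = 68 00 00 00 00.
K' ⊕ ipad = 5e 36 36 36 36.  K' ⊕ opad = 34 5c 5c 5c 5c.
Inner input = (K'⊕ipad) ∥ m = 5e 36 36 36 36 ∥ 69 6f 6d 36.
Inner hash: even-index sum = 367 mod 256 = 111; odd-index sum = 322 mod 256 = 66 → 6f 42.
Outer input = (K'⊕opad) ∥ inner = 34 5c 5c 5c 5c ∥ 6f 42.
Outer hash (tag): even-index sum = 302 mod 256 = 46; odd-index sum = 295 mod 256 = 39 → 2e 27.

2e27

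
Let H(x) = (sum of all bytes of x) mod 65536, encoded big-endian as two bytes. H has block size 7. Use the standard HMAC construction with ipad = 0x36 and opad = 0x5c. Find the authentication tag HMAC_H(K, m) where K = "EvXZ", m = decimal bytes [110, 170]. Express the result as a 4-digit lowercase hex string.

01ab

Key "EvXZ" = 45 76 58 5a is 4 bytes ≤ B = 7; zero-pad to 7 bytes: K' = 45 76 58 5a 00 00 00.
K' ⊕ ipad = 73 40 6e 6c 36 36 36.  K' ⊕ opad = 19 2a 04 06 5c 5c 5c.
Inner input = (K'⊕ipad) ∥ m = 73 40 6e 6c 36 36 36 ∥ 6e aa.
Inner hash: sum = 115+64+110+108+54+54+54+110+170 = 839 → 03 47.
Outer input = (K'⊕opad) ∥ inner = 19 2a 04 06 5c 5c 5c ∥ 03 47.
Outer hash (tag): sum = 25+42+4+6+92+92+92+3+71 = 427 → 01 ab.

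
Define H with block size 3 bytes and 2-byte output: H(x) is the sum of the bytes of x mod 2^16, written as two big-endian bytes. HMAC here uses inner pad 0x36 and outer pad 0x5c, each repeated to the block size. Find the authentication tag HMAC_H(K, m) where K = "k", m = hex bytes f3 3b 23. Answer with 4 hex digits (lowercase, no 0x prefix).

Key "k" = 6b is 1 byte ≤ B = 3; zero-pad to 3 bytes: K' = 6b 00 00.
K' ⊕ ipad = 5d 36 36.  K' ⊕ opad = 37 5c 5c.
Inner input = (K'⊕ipad) ∥ m = 5d 36 36 ∥ f3 3b 23.
Inner hash: sum = 93+54+54+243+59+35 = 538 → 02 1a.
Outer input = (K'⊕opad) ∥ inner = 37 5c 5c ∥ 02 1a.
Outer hash (tag): sum = 55+92+92+2+26 = 267 → 01 0b.

010b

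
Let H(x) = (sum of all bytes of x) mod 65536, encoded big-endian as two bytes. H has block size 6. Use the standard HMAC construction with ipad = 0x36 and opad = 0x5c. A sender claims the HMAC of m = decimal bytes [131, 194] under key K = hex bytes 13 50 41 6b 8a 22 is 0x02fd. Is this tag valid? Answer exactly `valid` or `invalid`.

Key hex bytes 13 50 41 6b 8a 22 is exactly B = 6 bytes: K' = 13 50 41 6b 8a 22.
K' ⊕ ipad = 25 66 77 5d bc 14; K' ⊕ opad = 4f 0c 1d 37 d6 7e.
Inner hash: sum = 37+102+119+93+188+20+131+194 = 884 → 03 74.
Outer hash (recomputed tag): sum = 79+12+29+55+214+126+3+116 = 634 → 02 7a.
Recomputed tag = 027a; claimed = 02fd → mismatch.

invalid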